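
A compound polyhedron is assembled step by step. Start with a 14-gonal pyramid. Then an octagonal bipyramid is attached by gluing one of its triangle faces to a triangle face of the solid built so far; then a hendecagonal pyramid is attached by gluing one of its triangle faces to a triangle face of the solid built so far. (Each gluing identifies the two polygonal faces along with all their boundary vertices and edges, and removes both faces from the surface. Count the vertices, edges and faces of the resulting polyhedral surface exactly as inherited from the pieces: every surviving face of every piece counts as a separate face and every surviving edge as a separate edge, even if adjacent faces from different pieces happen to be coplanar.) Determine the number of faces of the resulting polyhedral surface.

A 14-gonal pyramid: V=15, E=28, F=15.
Attach an octagonal bipyramid (V=10, E=24, F=16) along a 3-gon: merge 3 vertices and 3 edges, delete both glued faces → V=22, E=49, F=29.
Attach a hendecagonal pyramid (V=12, E=22, F=12) along a 3-gon: merge 3 vertices and 3 edges, delete both glued faces → V=31, E=68, F=39.
Check: V − E + F = 31 − 68 + 39 = 2.

39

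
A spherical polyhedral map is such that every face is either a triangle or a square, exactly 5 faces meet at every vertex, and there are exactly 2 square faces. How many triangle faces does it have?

24

Let x be the number of triangles; then F = 2 + x.
Edge–face incidences: 2E = 4·2 + 3·x = 8 + 3x.
Every vertex has degree 5, so 5V = 2E.
Euler: V − E + F = 2 ⇒ (2E)/5 − E + (2 + x) = 2.
Multiply by 10: 2·(2E) − 5·(2E) + 10·(2 + x) = 20, i.e. 20 + 10x − 3·(8 + 3x) = 20.
Collecting terms: x − 4 = 20, so x = 24.
Then 2E = 8 + 3·24 = 80, so E = 40, V = 2E/5 = 16, F = 2 + 24 = 26.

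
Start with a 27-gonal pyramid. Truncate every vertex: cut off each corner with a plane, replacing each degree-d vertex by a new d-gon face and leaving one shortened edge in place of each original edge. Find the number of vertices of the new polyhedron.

108

The base solid has V = 28, E = 54, F = 28.
Truncation replaces each original edge-end by a new vertex, so V′ = 2E = 108.
Each original edge survives, and each old vertex of degree d contributes d new edges; summing degrees gives Σd = 2E, so E′ = E + 2E = 3E = 162.
Each original face survives and each original vertex becomes one new face: F′ = F + V = 56.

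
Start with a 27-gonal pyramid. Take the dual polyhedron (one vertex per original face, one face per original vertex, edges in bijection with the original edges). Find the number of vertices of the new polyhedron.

The base solid has V = 28, E = 54, F = 28.
The dual swaps V and F and preserves E: V′ = F = 28, E′ = E = 54, F′ = V = 28.

28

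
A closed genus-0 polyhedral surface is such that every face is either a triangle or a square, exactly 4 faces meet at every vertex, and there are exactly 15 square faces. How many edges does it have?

42

Let x be the number of triangles; then F = 15 + x.
Edge–face incidences: 2E = 4·15 + 3·x = 60 + 3x.
Every vertex has degree 4, so 4V = 2E.
Euler: V − E + F = 2 ⇒ (2E)/4 − E + (15 + x) = 2.
Multiply by 8: 2·(2E) − 4·(2E) + 8·(15 + x) = 16, i.e. 120 + 8x − 2·(60 + 3x) = 16.
Collecting terms: 2x = 16, so x = 8.
Then 2E = 60 + 3·8 = 84, so E = 42, V = 2E/4 = 21, F = 15 + 8 = 23.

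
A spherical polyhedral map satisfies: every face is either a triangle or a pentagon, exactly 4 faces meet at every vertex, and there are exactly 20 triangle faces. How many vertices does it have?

30

Let x be the number of pentagons; then F = 20 + x.
Edge–face incidences: 2E = 3·20 + 5·x = 60 + 5x.
Every vertex has degree 4, so 4V = 2E.
Euler: V − E + F = 2 ⇒ (2E)/4 − E + (20 + x) = 2.
Multiply by 8: 2·(2E) − 4·(2E) + 8·(20 + x) = 16, i.e. 160 + 8x − 2·(60 + 5x) = 16.
Collecting terms: −2x + 40 = 16, so −2x = −24, so x = 12.
Then 2E = 60 + 5·12 = 120, so E = 60, V = 2E/4 = 30, F = 20 + 12 = 32.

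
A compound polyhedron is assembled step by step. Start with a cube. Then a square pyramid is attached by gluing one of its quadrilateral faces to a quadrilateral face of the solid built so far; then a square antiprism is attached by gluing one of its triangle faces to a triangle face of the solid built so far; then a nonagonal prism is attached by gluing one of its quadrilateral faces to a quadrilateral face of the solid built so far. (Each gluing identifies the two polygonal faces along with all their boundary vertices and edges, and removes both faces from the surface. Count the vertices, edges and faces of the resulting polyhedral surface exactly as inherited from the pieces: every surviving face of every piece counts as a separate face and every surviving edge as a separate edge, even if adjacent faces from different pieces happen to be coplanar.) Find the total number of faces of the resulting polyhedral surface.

26

A cube: V=8, E=12, F=6.
Attach a square pyramid (V=5, E=8, F=5) along a 4-gon: merge 4 vertices and 4 edges, delete both glued faces → V=9, E=16, F=9.
Attach a square antiprism (V=8, E=16, F=10) along a 3-gon: merge 3 vertices and 3 edges, delete both glued faces → V=14, E=29, F=17.
Attach a nonagonal prism (V=18, E=27, F=11) along a 4-gon: merge 4 vertices and 4 edges, delete both glued faces → V=28, E=52, F=26.
Check: V − E + F = 28 − 52 + 26 = 2.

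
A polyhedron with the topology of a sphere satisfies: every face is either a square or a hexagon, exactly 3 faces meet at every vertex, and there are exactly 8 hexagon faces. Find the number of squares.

Let x be the number of squares; then F = 8 + x.
Edge–face incidences: 2E = 6·8 + 4·x = 48 + 4x.
Every vertex has degree 3, so 3V = 2E.
Euler: V − E + F = 2 ⇒ (2E)/3 − E + (8 + x) = 2.
Multiply by 6: 2·(2E) − 3·(2E) + 6·(8 + x) = 12, i.e. 48 + 6x − (48 + 4x) = 12.
Collecting terms: 2x = 12, so x = 6.
Then 2E = 48 + 4·6 = 72, so E = 36, V = 2E/3 = 24, F = 8 + 6 = 14.

6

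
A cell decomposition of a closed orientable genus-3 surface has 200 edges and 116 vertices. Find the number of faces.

For a closed orientable surface of genus 3, χ = 2 − 2·3 = -4.
F = -4 − V + E = -4 − 116 + 200 = 80.

80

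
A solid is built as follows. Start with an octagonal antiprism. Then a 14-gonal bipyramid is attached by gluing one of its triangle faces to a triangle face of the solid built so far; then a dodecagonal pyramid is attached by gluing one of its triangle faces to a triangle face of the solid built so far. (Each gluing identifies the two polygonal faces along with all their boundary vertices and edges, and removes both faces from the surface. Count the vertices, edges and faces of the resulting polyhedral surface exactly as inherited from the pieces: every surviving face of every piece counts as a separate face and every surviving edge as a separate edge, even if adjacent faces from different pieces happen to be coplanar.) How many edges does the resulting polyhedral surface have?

An octagonal antiprism: V=16, E=32, F=18.
Attach a 14-gonal bipyramid (V=16, E=42, F=28) along a 3-gon: merge 3 vertices and 3 edges, delete both glued faces → V=29, E=71, F=44.
Attach a dodecagonal pyramid (V=13, E=24, F=13) along a 3-gon: merge 3 vertices and 3 edges, delete both glued faces → V=39, E=92, F=55.
Check: V − E + F = 39 − 92 + 55 = 2.

92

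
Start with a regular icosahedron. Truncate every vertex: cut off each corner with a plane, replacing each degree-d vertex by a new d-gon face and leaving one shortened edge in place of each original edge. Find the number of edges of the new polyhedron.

The base solid has V = 12, E = 30, F = 20.
Truncation replaces each original edge-end by a new vertex, so V′ = 2E = 60.
Each original edge survives, and each old vertex of degree d contributes d new edges; summing degrees gives Σd = 2E, so E′ = E + 2E = 3E = 90.
Each original face survives and each original vertex becomes one new face: F′ = F + V = 32.

90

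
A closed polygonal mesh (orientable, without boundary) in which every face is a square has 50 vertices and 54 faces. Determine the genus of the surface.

3

Every face is a square, so 2E = 4·54 = 216, giving E = 108.
χ = V − E + F = 50 − 108 + 54 = -4.
For a closed orientable surface χ = 2 − 2g, so g = (2 − (-4))/2 = 3.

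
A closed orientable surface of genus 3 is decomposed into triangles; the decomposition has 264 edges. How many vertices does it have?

χ = 2 − 2·3 = -4, and every face is a triangle so 3F = 2E.
F = 2E/3 = 176. Then V = -4 + E − F = -4 + 264 − 176 = 84.

84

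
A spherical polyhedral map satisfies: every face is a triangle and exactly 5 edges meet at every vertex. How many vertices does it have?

Each face has 3 edges and each edge borders two faces, so 2E = 3F.
Each vertex has degree 5, so 5V = 2E and hence V = 3F/5.
Euler: V − E + F = 2 ⇒ (3F/5) − (3F/2) + F = 2.
Multiply by 10: (6 − 15 + 10)F = 20, i.e. 1F = 20.
So F = 20, E = 3·20/2 = 30, V = 3·20/5 = 12.

12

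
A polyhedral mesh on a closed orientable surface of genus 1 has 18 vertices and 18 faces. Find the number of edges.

36

For a closed orientable surface of genus 1, χ = 2 − 2·1 = 0.
E = V + F − (0) = 18 + 18 − (0) = 36.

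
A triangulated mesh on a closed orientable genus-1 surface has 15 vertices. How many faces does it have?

χ = 2 − 2·1 = 0, and every face is a triangle so 3F = 2E.
V − E + F = 0 with E = 3F/2 gives 15 − (3/2 − 1)·F = 0, so F = 30 and E = 45.

30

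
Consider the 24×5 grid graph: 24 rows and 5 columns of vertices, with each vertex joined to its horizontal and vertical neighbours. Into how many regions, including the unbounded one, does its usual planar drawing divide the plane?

93

The grid has V = 24·5 = 120 vertices and E = 24·4 + 5·23 = 211 edges.
F = 2 − V + E = 2 − 120 + 211 = 93.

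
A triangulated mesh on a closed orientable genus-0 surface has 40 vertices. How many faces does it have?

χ = 2 − 2·0 = 2, and every face is a triangle so 3F = 2E.
V − E + F = 2 with E = 3F/2 gives 40 − (3/2 − 1)·F = 2, so F = 76 and E = 114.

76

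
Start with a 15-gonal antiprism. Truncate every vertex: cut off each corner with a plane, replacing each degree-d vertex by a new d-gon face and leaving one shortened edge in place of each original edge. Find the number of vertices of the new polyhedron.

The base solid has V = 30, E = 60, F = 32.
Truncation replaces each original edge-end by a new vertex, so V′ = 2E = 120.
Each original edge survives, and each old vertex of degree d contributes d new edges; summing degrees gives Σd = 2E, so E′ = E + 2E = 3E = 180.
Each original face survives and each original vertex becomes one new face: F′ = F + V = 62.

120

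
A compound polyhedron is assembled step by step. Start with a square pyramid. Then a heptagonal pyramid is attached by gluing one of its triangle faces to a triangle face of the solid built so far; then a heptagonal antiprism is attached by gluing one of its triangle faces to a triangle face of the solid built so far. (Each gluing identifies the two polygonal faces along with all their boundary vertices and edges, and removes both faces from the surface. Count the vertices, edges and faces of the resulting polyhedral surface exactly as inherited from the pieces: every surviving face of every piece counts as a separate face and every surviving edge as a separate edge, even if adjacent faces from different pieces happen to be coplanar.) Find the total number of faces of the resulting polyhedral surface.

A square pyramid: V=5, E=8, F=5.
Attach a heptagonal pyramid (V=8, E=14, F=8) along a 3-gon: merge 3 vertices and 3 edges, delete both glued faces → V=10, E=19, F=11.
Attach a heptagonal antiprism (V=14, E=28, F=16) along a 3-gon: merge 3 vertices and 3 edges, delete both glued faces → V=21, E=44, F=25.
Check: V − E + F = 21 − 44 + 25 = 2.

25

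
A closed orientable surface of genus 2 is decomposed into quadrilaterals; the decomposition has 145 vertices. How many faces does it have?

147

χ = 2 − 2·2 = -2, and every face is a square so 4F = 2E.
V − E + F = -2 with E = 4F/2 gives 145 − (4/2 − 1)·F = -2, so F = 147 and E = 294.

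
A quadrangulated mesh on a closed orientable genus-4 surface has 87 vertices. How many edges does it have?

186

χ = 2 − 2·4 = -6, and every face is a square so 4F = 2E.
V − E + F = -6 with E = 4F/2 gives 87 − (4/2 − 1)·F = -6, so F = 93 and E = 186.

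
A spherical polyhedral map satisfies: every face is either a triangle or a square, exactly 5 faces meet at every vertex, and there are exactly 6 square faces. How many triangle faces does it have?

32

Let x be the number of triangles; then F = 6 + x.
Edge–face incidences: 2E = 4·6 + 3·x = 24 + 3x.
Every vertex has degree 5, so 5V = 2E.
Euler: V − E + F = 2 ⇒ (2E)/5 − E + (6 + x) = 2.
Multiply by 10: 2·(2E) − 5·(2E) + 10·(6 + x) = 20, i.e. 60 + 10x − 3·(24 + 3x) = 20.
Collecting terms: x − 12 = 20, so x = 32.
Then 2E = 24 + 3·32 = 120, so E = 60, V = 2E/5 = 24, F = 6 + 32 = 38.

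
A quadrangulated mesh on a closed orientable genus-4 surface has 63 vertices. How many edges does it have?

χ = 2 − 2·4 = -6, and every face is a square so 4F = 2E.
V − E + F = -6 with E = 4F/2 gives 63 − (4/2 − 1)·F = -6, so F = 69 and E = 138.

138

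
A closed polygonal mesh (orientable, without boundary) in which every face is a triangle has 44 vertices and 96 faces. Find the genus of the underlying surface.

Every face is a triangle, so 2E = 3·96 = 288, giving E = 144.
χ = V − E + F = 44 − 144 + 96 = -4.
For a closed orientable surface χ = 2 − 2g, so g = (2 − (-4))/2 = 3.

3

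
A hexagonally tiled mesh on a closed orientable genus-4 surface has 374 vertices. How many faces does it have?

χ = 2 − 2·4 = -6, and every face is a hexagon so 6F = 2E.
V − E + F = -6 with E = 6F/2 gives 374 − (6/2 − 1)·F = -6, so F = 190 and E = 570.

190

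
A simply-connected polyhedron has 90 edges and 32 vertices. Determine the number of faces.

60

Here V − E + F = 2.
F = 2 − V + E = 2 − 32 + 90 = 60.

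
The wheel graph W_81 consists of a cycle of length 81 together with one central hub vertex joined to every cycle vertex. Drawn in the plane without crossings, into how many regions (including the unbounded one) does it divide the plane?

82

W_81 has V = 81 + 1 = 82 vertices and E = 2·81 = 162 edges.
By Euler's formula F = 2 − V + E = 2 − 82 + 162 = 82.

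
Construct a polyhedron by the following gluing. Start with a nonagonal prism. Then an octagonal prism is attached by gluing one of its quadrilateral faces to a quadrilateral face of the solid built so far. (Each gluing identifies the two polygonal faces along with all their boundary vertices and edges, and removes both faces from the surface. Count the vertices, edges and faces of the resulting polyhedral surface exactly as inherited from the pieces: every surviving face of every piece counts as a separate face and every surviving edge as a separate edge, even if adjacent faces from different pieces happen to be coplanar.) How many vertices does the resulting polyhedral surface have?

30

A nonagonal prism: V=18, E=27, F=11.
Attach an octagonal prism (V=16, E=24, F=10) along a 4-gon: merge 4 vertices and 4 edges, delete both glued faces → V=30, E=47, F=19.
Check: V − E + F = 30 − 47 + 19 = 2.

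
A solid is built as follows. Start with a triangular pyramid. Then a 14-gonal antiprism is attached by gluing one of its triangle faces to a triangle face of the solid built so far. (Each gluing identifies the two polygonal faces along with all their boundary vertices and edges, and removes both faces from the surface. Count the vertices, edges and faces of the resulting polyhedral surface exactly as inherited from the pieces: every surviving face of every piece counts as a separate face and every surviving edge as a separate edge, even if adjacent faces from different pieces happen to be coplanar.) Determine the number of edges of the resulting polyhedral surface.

59

A triangular pyramid: V=4, E=6, F=4.
Attach a 14-gonal antiprism (V=28, E=56, F=30) along a 3-gon: merge 3 vertices and 3 edges, delete both glued faces → V=29, E=59, F=32.
Check: V − E + F = 29 − 59 + 32 = 2.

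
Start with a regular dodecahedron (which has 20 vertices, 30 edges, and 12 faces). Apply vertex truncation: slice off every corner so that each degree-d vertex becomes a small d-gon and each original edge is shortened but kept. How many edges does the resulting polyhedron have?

Truncation replaces each original edge-end by a new vertex, so V′ = 2E = 60.
Each original edge survives, and each old vertex of degree d contributes d new edges; summing degrees gives Σd = 2E, so E′ = E + 2E = 3E = 90.
Each original face survives and each original vertex becomes one new face: F′ = F + V = 32.

90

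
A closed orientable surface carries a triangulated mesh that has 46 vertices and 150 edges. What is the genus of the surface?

3

Every face is a triangle and each edge borders two faces, so 3F = 2·150, giving F = 100.
χ = V − E + F = 46 − 150 + 100 = -4.
For a closed orientable surface χ = 2 − 2g, so g = (2 − (-4))/2 = 3.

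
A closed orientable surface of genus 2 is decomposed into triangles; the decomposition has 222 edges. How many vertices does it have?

χ = 2 − 2·2 = -2, and every face is a triangle so 3F = 2E.
F = 2E/3 = 148. Then V = -2 + E − F = -2 + 222 − 148 = 72.

72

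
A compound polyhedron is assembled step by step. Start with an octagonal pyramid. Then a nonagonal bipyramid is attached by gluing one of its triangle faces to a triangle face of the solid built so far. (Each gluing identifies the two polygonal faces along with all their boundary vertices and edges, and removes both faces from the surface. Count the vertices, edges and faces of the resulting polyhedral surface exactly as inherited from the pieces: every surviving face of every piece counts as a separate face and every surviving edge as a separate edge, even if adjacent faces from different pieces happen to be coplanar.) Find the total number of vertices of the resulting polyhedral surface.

17

An octagonal pyramid: V=9, E=16, F=9.
Attach a nonagonal bipyramid (V=11, E=27, F=18) along a 3-gon: merge 3 vertices and 3 edges, delete both glued faces → V=17, E=40, F=25.
Check: V − E + F = 17 − 40 + 25 = 2.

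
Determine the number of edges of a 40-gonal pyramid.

80

A pyramid on an n-gon base has one n-gon and n triangles: V = 40 + 1 = 41, E = 2·40 = 80, F = 40 + 1 = 41.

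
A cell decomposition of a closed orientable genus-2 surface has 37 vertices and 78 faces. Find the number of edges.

For a closed orientable surface of genus 2, χ = 2 − 2·2 = -2.
E = V + F − (-2) = 37 + 78 − (-2) = 117.

117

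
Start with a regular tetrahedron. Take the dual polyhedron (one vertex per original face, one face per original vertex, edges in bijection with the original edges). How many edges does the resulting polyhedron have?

6

The base solid has V = 4, E = 6, F = 4.
The dual swaps V and F and preserves E: V′ = F = 4, E′ = E = 6, F′ = V = 4.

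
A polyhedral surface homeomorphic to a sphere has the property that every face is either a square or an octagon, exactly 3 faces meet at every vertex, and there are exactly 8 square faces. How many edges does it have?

24

Let x be the number of octagons; then F = 8 + x.
Edge–face incidences: 2E = 4·8 + 8·x = 32 + 8x.
Every vertex has degree 3, so 3V = 2E.
Euler: V − E + F = 2 ⇒ (2E)/3 − E + (8 + x) = 2.
Multiply by 6: 2·(2E) − 3·(2E) + 6·(8 + x) = 12, i.e. 48 + 6x − (32 + 8x) = 12.
Collecting terms: −2x + 16 = 12, so −2x = −4, so x = 2.
Then 2E = 32 + 8·2 = 48, so E = 24, V = 2E/3 = 16, F = 8 + 2 = 10.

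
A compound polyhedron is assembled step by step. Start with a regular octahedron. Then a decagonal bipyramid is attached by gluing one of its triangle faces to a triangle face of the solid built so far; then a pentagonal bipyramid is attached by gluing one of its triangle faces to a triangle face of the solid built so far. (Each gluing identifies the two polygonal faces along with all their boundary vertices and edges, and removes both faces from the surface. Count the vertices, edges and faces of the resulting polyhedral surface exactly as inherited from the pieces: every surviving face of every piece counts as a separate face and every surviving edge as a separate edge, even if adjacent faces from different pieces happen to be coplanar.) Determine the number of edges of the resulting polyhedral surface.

51

A regular octahedron: V=6, E=12, F=8.
Attach a decagonal bipyramid (V=12, E=30, F=20) along a 3-gon: merge 3 vertices and 3 edges, delete both glued faces → V=15, E=39, F=26.
Attach a pentagonal bipyramid (V=7, E=15, F=10) along a 3-gon: merge 3 vertices and 3 edges, delete both glued faces → V=19, E=51, F=34.
Check: V − E + F = 19 − 51 + 34 = 2.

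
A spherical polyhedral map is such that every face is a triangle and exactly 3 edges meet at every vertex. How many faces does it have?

4

Each face has 3 edges and each edge borders two faces, so 2E = 3F.
Each vertex has degree 3, so 3V = 2E and hence V = 3F/3.
Euler: V − E + F = 2 ⇒ (3F/3) − (3F/2) + F = 2.
Multiply by 6: (6 − 9 + 6)F = 12, i.e. 3F = 12.
So F = 4, E = 3·4/2 = 6, V = 3·4/3 = 4.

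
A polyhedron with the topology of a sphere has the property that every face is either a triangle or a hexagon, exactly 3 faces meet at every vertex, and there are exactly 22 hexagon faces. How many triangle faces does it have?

4

Let x be the number of triangles; then F = 22 + x.
Edge–face incidences: 2E = 6·22 + 3·x = 132 + 3x.
Every vertex has degree 3, so 3V = 2E.
Euler: V − E + F = 2 ⇒ (2E)/3 − E + (22 + x) = 2.
Multiply by 6: 2·(2E) − 3·(2E) + 6·(22 + x) = 12, i.e. 132 + 6x − (132 + 3x) = 12.
Collecting terms: 3x = 12, so x = 4.
Then 2E = 132 + 3·4 = 144, so E = 72, V = 2E/3 = 48, F = 22 + 4 = 26.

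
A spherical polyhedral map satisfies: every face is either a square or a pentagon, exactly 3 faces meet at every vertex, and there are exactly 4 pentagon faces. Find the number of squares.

4

Let x be the number of squares; then F = 4 + x.
Edge–face incidences: 2E = 5·4 + 4·x = 20 + 4x.
Every vertex has degree 3, so 3V = 2E.
Euler: V − E + F = 2 ⇒ (2E)/3 − E + (4 + x) = 2.
Multiply by 6: 2·(2E) − 3·(2E) + 6·(4 + x) = 12, i.e. 24 + 6x − (20 + 4x) = 12.
Collecting terms: 2x + 4 = 12, so 2x = 8, so x = 4.
Then 2E = 20 + 4·4 = 36, so E = 18, V = 2E/3 = 12, F = 4 + 4 = 8.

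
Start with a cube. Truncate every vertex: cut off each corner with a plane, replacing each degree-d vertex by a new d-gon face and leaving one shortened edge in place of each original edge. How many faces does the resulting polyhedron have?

The base solid has V = 8, E = 12, F = 6.
Truncation replaces each original edge-end by a new vertex, so V′ = 2E = 24.
Each original edge survives, and each old vertex of degree d contributes d new edges; summing degrees gives Σd = 2E, so E′ = E + 2E = 3E = 36.
Each original face survives and each original vertex becomes one new face: F′ = F + V = 14.

14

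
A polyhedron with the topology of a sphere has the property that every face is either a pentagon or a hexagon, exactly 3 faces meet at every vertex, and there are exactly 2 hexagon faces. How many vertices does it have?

Let x be the number of pentagons; then F = 2 + x.
Edge–face incidences: 2E = 6·2 + 5·x = 12 + 5x.
Every vertex has degree 3, so 3V = 2E.
Euler: V − E + F = 2 ⇒ (2E)/3 − E + (2 + x) = 2.
Multiply by 6: 2·(2E) − 3·(2E) + 6·(2 + x) = 12, i.e. 12 + 6x − (12 + 5x) = 12.
Collecting terms: x = 12.
Then 2E = 12 + 5·12 = 72, so E = 36, V = 2E/3 = 24, F = 2 + 12 = 14.

24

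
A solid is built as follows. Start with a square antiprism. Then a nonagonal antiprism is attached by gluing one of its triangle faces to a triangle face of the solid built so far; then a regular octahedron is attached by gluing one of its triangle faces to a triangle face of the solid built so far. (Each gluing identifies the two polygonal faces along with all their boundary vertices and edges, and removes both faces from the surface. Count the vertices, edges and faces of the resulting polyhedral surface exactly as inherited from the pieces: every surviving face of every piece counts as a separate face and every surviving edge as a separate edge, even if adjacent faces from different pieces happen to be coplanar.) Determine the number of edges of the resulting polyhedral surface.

A square antiprism: V=8, E=16, F=10.
Attach a nonagonal antiprism (V=18, E=36, F=20) along a 3-gon: merge 3 vertices and 3 edges, delete both glued faces → V=23, E=49, F=28.
Attach a regular octahedron (V=6, E=12, F=8) along a 3-gon: merge 3 vertices and 3 edges, delete both glued faces → V=26, E=58, F=34.
Check: V − E + F = 26 − 58 + 34 = 2.

58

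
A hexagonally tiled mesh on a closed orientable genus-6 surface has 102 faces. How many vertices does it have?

194

χ = 2 − 2·6 = -10, and every face is a hexagon so 6F = 2E.
E = 6·102/2 = 306. Then V = -10 + E − F = -10 + 306 − 102 = 194.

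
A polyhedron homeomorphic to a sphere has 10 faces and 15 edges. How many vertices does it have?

7

Here V − E + F = 2.
V = 2 + E − F = 2 + 15 − 10 = 7.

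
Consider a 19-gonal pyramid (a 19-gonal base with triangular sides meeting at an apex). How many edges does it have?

A pyramid on an n-gon base has one n-gon and n triangles: V = 19 + 1 = 20, E = 2·19 = 38, F = 19 + 1 = 20.

38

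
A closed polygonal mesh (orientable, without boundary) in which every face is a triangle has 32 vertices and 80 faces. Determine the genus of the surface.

5

Every face is a triangle, so 2E = 3·80 = 240, giving E = 120.
χ = V − E + F = 32 − 120 + 80 = -8.
For a closed orientable surface χ = 2 − 2g, so g = (2 − (-8))/2 = 5.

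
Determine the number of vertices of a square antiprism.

8

An antiprism on an n-gon has two n-gon caps and 2n triangles: V = 2·4 = 8, E = 4·4 = 16, F = 2·4 + 2 = 10.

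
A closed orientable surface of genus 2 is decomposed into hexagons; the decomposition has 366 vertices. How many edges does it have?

χ = 2 − 2·2 = -2, and every face is a hexagon so 6F = 2E.
V − E + F = -2 with E = 6F/2 gives 366 − (6/2 − 1)·F = -2, so F = 184 and E = 552.

552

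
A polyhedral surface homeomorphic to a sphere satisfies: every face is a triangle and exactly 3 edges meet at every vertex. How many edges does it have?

Each face has 3 edges and each edge borders two faces, so 2E = 3F.
Each vertex has degree 3, so 3V = 2E and hence V = 3F/3.
Euler: V − E + F = 2 ⇒ (3F/3) − (3F/2) + F = 2.
Multiply by 6: (6 − 9 + 6)F = 12, i.e. 3F = 12.
So F = 4, E = 3·4/2 = 6, V = 3·4/3 = 4.

6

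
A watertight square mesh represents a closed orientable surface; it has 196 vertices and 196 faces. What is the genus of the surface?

Every face is a square, so 2E = 4·196 = 784, giving E = 392.
χ = V − E + F = 196 − 392 + 196 = 0.
For a closed orientable surface χ = 2 − 2g, so g = (2 − (0))/2 = 1.

1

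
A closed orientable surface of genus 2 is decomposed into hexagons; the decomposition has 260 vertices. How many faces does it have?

χ = 2 − 2·2 = -2, and every face is a hexagon so 6F = 2E.
V − E + F = -2 with E = 6F/2 gives 260 − (6/2 − 1)·F = -2, so F = 131 and E = 393.

131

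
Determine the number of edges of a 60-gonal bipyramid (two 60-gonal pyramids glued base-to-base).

A bipyramid over an n-gon has 2n triangular faces and n + 2 vertices: V = 60 + 2 = 62, E = 3·60 = 180, F = 2·60 = 120.

180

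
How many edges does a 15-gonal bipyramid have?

A bipyramid over an n-gon has 2n triangular faces and n + 2 vertices: V = 15 + 2 = 17, E = 3·15 = 45, F = 2·15 = 30.

45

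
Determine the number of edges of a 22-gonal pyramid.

A pyramid on an n-gon base has one n-gon and n triangles: V = 22 + 1 = 23, E = 2·22 = 44, F = 22 + 1 = 23.

44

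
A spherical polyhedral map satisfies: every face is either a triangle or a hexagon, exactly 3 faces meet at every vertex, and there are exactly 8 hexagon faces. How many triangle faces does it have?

Let x be the number of triangles; then F = 8 + x.
Edge–face incidences: 2E = 6·8 + 3·x = 48 + 3x.
Every vertex has degree 3, so 3V = 2E.
Euler: V − E + F = 2 ⇒ (2E)/3 − E + (8 + x) = 2.
Multiply by 6: 2·(2E) − 3·(2E) + 6·(8 + x) = 12, i.e. 48 + 6x − (48 + 3x) = 12.
Collecting terms: 3x = 12, so x = 4.
Then 2E = 48 + 3·4 = 60, so E = 30, V = 2E/3 = 20, F = 8 + 4 = 12.

4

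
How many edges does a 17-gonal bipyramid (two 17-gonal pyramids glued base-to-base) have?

A bipyramid over an n-gon has 2n triangular faces and n + 2 vertices: V = 17 + 2 = 19, E = 3·17 = 51, F = 2·17 = 34.

51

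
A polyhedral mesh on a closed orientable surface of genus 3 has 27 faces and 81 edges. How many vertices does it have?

For a closed orientable surface of genus 3, χ = 2 − 2·3 = -4.
V = -4 + E − F = -4 + 81 − 27 = 50.

50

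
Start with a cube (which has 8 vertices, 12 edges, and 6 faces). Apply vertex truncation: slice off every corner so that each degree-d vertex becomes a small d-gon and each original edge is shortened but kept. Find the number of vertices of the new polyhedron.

Truncation replaces each original edge-end by a new vertex, so V′ = 2E = 24.
Each original edge survives, and each old vertex of degree d contributes d new edges; summing degrees gives Σd = 2E, so E′ = E + 2E = 3E = 36.
Each original face survives and each original vertex becomes one new face: F′ = F + V = 14.

24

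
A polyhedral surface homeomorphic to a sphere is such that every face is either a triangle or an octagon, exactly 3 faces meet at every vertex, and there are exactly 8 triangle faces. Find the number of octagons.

6

Let x be the number of octagons; then F = 8 + x.
Edge–face incidences: 2E = 3·8 + 8·x = 24 + 8x.
Every vertex has degree 3, so 3V = 2E.
Euler: V − E + F = 2 ⇒ (2E)/3 − E + (8 + x) = 2.
Multiply by 6: 2·(2E) − 3·(2E) + 6·(8 + x) = 12, i.e. 48 + 6x − (24 + 8x) = 12.
Collecting terms: −2x + 24 = 12, so −2x = −12, so x = 6.
Then 2E = 24 + 8·6 = 72, so E = 36, V = 2E/3 = 24, F = 8 + 6 = 14.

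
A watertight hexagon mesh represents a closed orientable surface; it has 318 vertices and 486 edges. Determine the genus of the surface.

Every face is a hexagon and each edge borders two faces, so 6F = 2·486, giving F = 162.
χ = V − E + F = 318 − 486 + 162 = -6.
For a closed orientable surface χ = 2 − 2g, so g = (2 − (-6))/2 = 4.

4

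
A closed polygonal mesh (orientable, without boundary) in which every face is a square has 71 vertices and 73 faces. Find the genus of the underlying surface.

Every face is a square, so 2E = 4·73 = 292, giving E = 146.
χ = V − E + F = 71 − 146 + 73 = -2.
For a closed orientable surface χ = 2 − 2g, so g = (2 − (-2))/2 = 2.

2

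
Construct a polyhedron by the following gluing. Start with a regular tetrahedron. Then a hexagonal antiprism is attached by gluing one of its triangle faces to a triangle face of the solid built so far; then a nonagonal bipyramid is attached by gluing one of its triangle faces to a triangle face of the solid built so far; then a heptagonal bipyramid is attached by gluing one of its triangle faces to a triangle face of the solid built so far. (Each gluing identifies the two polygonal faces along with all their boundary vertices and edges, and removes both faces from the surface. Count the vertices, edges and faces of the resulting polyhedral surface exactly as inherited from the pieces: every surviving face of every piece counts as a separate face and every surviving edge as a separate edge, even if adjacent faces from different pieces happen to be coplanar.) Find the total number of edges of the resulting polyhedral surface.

A regular tetrahedron: V=4, E=6, F=4.
Attach a hexagonal antiprism (V=12, E=24, F=14) along a 3-gon: merge 3 vertices and 3 edges, delete both glued faces → V=13, E=27, F=16.
Attach a nonagonal bipyramid (V=11, E=27, F=18) along a 3-gon: merge 3 vertices and 3 edges, delete both glued faces → V=21, E=51, F=32.
Attach a heptagonal bipyramid (V=9, E=21, F=14) along a 3-gon: merge 3 vertices and 3 edges, delete both glued faces → V=27, E=69, F=44.
Check: V − E + F = 27 − 69 + 44 = 2.

69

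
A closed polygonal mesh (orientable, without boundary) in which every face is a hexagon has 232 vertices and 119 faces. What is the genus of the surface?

4

Every face is a hexagon, so 2E = 6·119 = 714, giving E = 357.
χ = V − E + F = 232 − 357 + 119 = -6.
For a closed orientable surface χ = 2 − 2g, so g = (2 − (-6))/2 = 4.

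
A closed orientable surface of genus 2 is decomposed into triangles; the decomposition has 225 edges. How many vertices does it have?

73

χ = 2 − 2·2 = -2, and every face is a triangle so 3F = 2E.
F = 2E/3 = 150. Then V = -2 + E − F = -2 + 225 − 150 = 73.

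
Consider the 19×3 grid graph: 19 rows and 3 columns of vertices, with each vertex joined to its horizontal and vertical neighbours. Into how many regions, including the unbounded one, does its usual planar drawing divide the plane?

37

The grid has V = 19·3 = 57 vertices and E = 19·2 + 3·18 = 92 edges.
F = 2 − V + E = 2 − 57 + 92 = 37.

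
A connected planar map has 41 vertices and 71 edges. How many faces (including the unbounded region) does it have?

Euler's formula for a connected plane graph: V − E + F = 2, so F = 2 − 41 + 71 = 32.

32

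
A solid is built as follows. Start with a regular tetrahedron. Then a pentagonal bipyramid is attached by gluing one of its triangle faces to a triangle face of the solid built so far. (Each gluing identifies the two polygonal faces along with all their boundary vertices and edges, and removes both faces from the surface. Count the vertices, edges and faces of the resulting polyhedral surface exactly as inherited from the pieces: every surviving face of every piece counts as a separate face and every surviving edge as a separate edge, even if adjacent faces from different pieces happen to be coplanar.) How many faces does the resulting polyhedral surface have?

12

A regular tetrahedron: V=4, E=6, F=4.
Attach a pentagonal bipyramid (V=7, E=15, F=10) along a 3-gon: merge 3 vertices and 3 edges, delete both glued faces → V=8, E=18, F=12.
Check: V − E + F = 8 − 18 + 12 = 2.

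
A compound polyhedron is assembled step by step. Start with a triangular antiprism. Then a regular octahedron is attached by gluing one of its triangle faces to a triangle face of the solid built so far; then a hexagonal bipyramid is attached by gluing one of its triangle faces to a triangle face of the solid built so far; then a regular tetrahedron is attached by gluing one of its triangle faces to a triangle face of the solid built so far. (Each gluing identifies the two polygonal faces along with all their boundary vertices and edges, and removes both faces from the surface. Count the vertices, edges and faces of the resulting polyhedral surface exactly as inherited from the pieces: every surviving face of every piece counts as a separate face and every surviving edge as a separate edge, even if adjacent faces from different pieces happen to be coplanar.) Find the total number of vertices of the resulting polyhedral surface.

15

A triangular antiprism: V=6, E=12, F=8.
Attach a regular octahedron (V=6, E=12, F=8) along a 3-gon: merge 3 vertices and 3 edges, delete both glued faces → V=9, E=21, F=14.
Attach a hexagonal bipyramid (V=8, E=18, F=12) along a 3-gon: merge 3 vertices and 3 edges, delete both glued faces → V=14, E=36, F=24.
Attach a regular tetrahedron (V=4, E=6, F=4) along a 3-gon: merge 3 vertices and 3 edges, delete both glued faces → V=15, E=39, F=26.
Check: V − E + F = 15 − 39 + 26 = 2.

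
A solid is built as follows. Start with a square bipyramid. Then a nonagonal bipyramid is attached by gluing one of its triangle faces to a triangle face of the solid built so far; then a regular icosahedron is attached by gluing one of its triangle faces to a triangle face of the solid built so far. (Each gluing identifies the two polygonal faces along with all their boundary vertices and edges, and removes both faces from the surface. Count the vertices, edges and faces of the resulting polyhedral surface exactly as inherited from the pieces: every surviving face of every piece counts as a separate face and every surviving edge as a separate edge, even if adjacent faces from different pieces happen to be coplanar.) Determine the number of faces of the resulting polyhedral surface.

A square bipyramid: V=6, E=12, F=8.
Attach a nonagonal bipyramid (V=11, E=27, F=18) along a 3-gon: merge 3 vertices and 3 edges, delete both glued faces → V=14, E=36, F=24.
Attach a regular icosahedron (V=12, E=30, F=20) along a 3-gon: merge 3 vertices and 3 edges, delete both glued faces → V=23, E=63, F=42.
Check: V − E + F = 23 − 63 + 42 = 2.

42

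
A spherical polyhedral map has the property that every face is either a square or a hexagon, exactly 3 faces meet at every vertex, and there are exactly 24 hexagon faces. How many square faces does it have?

6

Let x be the number of squares; then F = 24 + x.
Edge–face incidences: 2E = 6·24 + 4·x = 144 + 4x.
Every vertex has degree 3, so 3V = 2E.
Euler: V − E + F = 2 ⇒ (2E)/3 − E + (24 + x) = 2.
Multiply by 6: 2·(2E) − 3·(2E) + 6·(24 + x) = 12, i.e. 144 + 6x − (144 + 4x) = 12.
Collecting terms: 2x = 12, so x = 6.
Then 2E = 144 + 4·6 = 168, so E = 84, V = 2E/3 = 56, F = 24 + 6 = 30.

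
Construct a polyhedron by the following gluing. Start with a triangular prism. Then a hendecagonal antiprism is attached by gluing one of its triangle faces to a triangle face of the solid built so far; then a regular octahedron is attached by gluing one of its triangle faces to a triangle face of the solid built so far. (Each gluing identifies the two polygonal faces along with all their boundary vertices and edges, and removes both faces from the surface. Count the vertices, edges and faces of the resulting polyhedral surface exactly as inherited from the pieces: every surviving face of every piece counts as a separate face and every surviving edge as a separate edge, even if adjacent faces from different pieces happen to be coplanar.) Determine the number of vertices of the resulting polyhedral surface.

A triangular prism: V=6, E=9, F=5.
Attach a hendecagonal antiprism (V=22, E=44, F=24) along a 3-gon: merge 3 vertices and 3 edges, delete both glued faces → V=25, E=50, F=27.
Attach a regular octahedron (V=6, E=12, F=8) along a 3-gon: merge 3 vertices and 3 edges, delete both glued faces → V=28, E=59, F=33.
Check: V − E + F = 28 − 59 + 33 = 2.

28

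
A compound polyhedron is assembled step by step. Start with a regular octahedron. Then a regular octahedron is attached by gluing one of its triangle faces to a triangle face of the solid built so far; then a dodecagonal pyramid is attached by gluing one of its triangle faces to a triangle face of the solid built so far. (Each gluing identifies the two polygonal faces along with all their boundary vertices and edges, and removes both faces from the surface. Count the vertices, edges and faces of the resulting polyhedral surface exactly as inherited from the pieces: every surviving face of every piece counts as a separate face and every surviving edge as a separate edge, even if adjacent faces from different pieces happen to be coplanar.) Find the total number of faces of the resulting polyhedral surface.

A regular octahedron: V=6, E=12, F=8.
Attach a regular octahedron (V=6, E=12, F=8) along a 3-gon: merge 3 vertices and 3 edges, delete both glued faces → V=9, E=21, F=14.
Attach a dodecagonal pyramid (V=13, E=24, F=13) along a 3-gon: merge 3 vertices and 3 edges, delete both glued faces → V=19, E=42, F=25.
Check: V − E + F = 19 − 42 + 25 = 2.

25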